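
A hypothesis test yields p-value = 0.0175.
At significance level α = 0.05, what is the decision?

Compare p-value to α:
0.0175 < 0.05
Decision: reject H₀

Answer: reject H₀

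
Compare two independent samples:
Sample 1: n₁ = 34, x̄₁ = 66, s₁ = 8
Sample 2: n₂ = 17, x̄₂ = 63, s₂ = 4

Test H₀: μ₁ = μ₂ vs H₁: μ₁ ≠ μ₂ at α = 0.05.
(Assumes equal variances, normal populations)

Pooled variance: s²_p = [33×8² + 16×4²]/(49) = 48.3265
s_p = 6.9517
SE = s_p×√(1/n₁ + 1/n₂) = 6.9517×√(1/34 + 1/17) = 2.0650
t = (x̄₁ - x̄₂)/SE = (66 - 63)/2.0650 = 1.4528
df = 49, t-critical = ±2.010
Decision: fail to reject H₀

Answer: t = 1.4528, fail to reject H₀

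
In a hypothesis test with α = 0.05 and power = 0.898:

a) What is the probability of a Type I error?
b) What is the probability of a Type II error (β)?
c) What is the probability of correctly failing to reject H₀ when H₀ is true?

Answer: a) 0.05, b) 0.102, c) 0.95

Derivation:
a) Type I error probability = α = 0.05
b) Power = P(reject H₀ | H₁ true) = 1 - β = 0.898, so Type II error probability = β = 1 - Power = 0.102
c) P(fail to reject H₀ | H₀ true) = 1 - α = 0.95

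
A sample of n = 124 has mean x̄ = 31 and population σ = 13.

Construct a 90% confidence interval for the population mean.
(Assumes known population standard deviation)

Answer: (29.0796, 32.9204)

Derivation:
Confidence level: 90%, α = 0.1
z_0.05 = 1.645
SE = σ/√n = 13/√124 = 1.1674
Margin of error = 1.645 × 1.1674 = 1.9204
CI: x̄ ± margin = 31 ± 1.9204
CI: (29.0796, 32.9204)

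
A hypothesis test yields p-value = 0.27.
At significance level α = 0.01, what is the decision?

Compare p-value to α:
0.27 ≥ 0.01
Decision: fail to reject H₀

Answer: fail to reject H₀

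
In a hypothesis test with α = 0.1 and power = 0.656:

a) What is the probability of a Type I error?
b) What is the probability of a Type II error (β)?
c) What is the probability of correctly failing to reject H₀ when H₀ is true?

Answer: a) 0.1, b) 0.344, c) 0.9

Derivation:
a) Type I error probability = α = 0.1
b) Power = P(reject H₀ | H₁ true) = 1 - β = 0.656, so Type II error probability = β = 1 - Power = 0.344
c) P(fail to reject H₀ | H₀ true) = 1 - α = 0.9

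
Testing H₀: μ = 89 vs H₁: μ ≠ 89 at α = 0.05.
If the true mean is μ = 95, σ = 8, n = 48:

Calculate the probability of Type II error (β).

SE = σ/√n = 8/√48 = 1.1547
Critical values: μ₀ ± z_0.025×SE = 89 ± 1.960×1.1547
Acceptance region: (86.7368, 91.2632)
Under H₁ (μ = 95): z_high = (91.2632 - 95)/1.1547 = -3.2362, z_low = (86.7368 - 95)/1.1547 = -7.1561
β = P(not reject | H₁) = Φ(-3.2362) - Φ(-7.1561) ≈ 0.0006

Answer: β ≈ 0.0006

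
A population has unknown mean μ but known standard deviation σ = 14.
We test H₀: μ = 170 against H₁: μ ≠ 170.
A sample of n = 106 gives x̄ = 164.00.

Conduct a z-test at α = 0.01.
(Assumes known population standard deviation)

Standard error: SE = σ/√n = 14/√106 = 1.3598
z-statistic: z = (x̄ - μ₀)/SE = (164.00 - 170)/1.3598 = -4.4124
Critical value: ±2.576
p-value < 0.0001
Decision: reject H₀

Answer: z = -4.4124, reject H₀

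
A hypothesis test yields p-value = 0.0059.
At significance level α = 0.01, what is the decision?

Answer: reject H₀

Derivation:
Compare p-value to α:
0.0059 < 0.01
Decision: reject H₀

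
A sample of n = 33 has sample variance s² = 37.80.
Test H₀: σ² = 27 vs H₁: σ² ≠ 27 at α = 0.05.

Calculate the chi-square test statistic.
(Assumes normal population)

df = n - 1 = 32
χ² = (n-1)s²/σ₀² = 32×37.80/27 = 44.8000
Critical values: χ²_{0.975,32} = 18.291, χ²_{0.025,32} = 49.480
Rejection region: χ² < 18.291 or χ² > 49.480
Decision: fail to reject H₀

Answer: χ² = 44.8000, fail to reject H₀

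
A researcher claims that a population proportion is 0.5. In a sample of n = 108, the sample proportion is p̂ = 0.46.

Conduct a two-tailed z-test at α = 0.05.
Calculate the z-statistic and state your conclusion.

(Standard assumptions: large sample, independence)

Answer: z = -0.8314, fail to reject H₀

Derivation:
H₀: p = 0.5, H₁: p ≠ 0.5
Standard error: SE = √(p₀(1-p₀)/n) = √(0.5×0.5/108) = 0.048113
z-statistic: z = (p̂ - p₀)/SE = (0.46 - 0.5)/0.048113 = -0.8314
Critical value: z_0.025 = ±1.960
p-value = 0.4057
Decision: fail to reject H₀ at α = 0.05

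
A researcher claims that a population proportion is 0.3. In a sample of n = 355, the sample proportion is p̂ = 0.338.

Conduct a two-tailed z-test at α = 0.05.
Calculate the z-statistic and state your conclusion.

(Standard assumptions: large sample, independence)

Answer: z = 1.5624, fail to reject H₀

Derivation:
H₀: p = 0.3, H₁: p ≠ 0.3
Standard error: SE = √(p₀(1-p₀)/n) = √(0.3×0.7/355) = 0.024322
z-statistic: z = (p̂ - p₀)/SE = (0.338 - 0.3)/0.024322 = 1.5624
Critical value: z_0.025 = ±1.960
p-value = 0.1182
Decision: fail to reject H₀ at α = 0.05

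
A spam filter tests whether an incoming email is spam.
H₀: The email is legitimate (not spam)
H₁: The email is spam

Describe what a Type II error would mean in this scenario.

Answer: Letting a spam email through to the inbox

Derivation:
Type I error (α): Rejecting H₀ when H₀ is true
Type II error (β): Failing to reject H₀ when H₁ is true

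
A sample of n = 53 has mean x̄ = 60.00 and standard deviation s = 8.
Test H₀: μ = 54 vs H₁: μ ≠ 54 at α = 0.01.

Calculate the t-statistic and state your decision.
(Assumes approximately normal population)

df = n - 1 = 52
SE = s/√n = 8/√53 = 1.0989
t = (x̄ - μ₀)/SE = (60.00 - 54)/1.0989 = 5.4600
Critical value: t_{0.005,52} = ±2.674
p-value < 0.0001
Decision: reject H₀

Answer: t = 5.4600, reject H₀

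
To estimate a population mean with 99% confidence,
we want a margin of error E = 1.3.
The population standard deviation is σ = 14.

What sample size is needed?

z_0.005 = 2.576
n = (z×σ/E)² = (2.576×14/1.3)²
n = 769.5930
Round up: n = 770

Answer: n = 770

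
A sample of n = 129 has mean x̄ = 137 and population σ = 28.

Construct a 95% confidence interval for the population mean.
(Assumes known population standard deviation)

Confidence level: 95%, α = 0.05
z_0.025 = 1.960
SE = σ/√n = 28/√129 = 2.4653
Margin of error = 1.960 × 2.4653 = 4.8320
CI: x̄ ± margin = 137 ± 4.8320
CI: (132.1680, 141.8320)

Answer: (132.1680, 141.8320)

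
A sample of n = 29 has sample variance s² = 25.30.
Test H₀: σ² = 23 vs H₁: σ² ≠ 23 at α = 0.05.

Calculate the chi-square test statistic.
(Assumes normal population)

df = n - 1 = 28
χ² = (n-1)s²/σ₀² = 28×25.30/23 = 30.8000
Critical values: χ²_{0.975,28} = 15.308, χ²_{0.025,28} = 44.461
Rejection region: χ² < 15.308 or χ² > 44.461
Decision: fail to reject H₀

Answer: χ² = 30.8000, fail to reject H₀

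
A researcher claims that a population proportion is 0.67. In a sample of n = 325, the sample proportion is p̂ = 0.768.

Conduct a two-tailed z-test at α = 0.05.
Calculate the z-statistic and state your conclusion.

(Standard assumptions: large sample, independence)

Answer: z = 3.7572, reject H₀

Derivation:
H₀: p = 0.67, H₁: p ≠ 0.67
Standard error: SE = √(p₀(1-p₀)/n) = √(0.67×0.33/325) = 0.026083
z-statistic: z = (p̂ - p₀)/SE = (0.768 - 0.67)/0.026083 = 3.7572
Critical value: z_0.025 = ±1.960
p-value = 0.0002
Decision: reject H₀ at α = 0.05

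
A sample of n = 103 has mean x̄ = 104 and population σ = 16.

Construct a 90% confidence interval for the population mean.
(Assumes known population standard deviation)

Answer: (101.4067, 106.5933)

Derivation:
Confidence level: 90%, α = 0.1
z_0.05 = 1.645
SE = σ/√n = 16/√103 = 1.5765
Margin of error = 1.645 × 1.5765 = 2.5933
CI: x̄ ± margin = 104 ± 2.5933
CI: (101.4067, 106.5933)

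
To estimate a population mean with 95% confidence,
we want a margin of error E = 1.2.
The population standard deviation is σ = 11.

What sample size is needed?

z_0.025 = 1.960
n = (z×σ/E)² = (1.960×11/1.2)²
n = 322.8011
Round up: n = 323

Answer: n = 323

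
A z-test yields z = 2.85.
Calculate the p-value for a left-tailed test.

Answer: p-value ≈ 0.9978

Derivation:
For z = 2.85:
p = P(Z < 2.85) = Φ(2.85) = 0.9978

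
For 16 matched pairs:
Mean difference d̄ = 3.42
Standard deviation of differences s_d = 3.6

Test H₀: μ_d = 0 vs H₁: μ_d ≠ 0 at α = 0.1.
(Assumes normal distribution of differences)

Answer: t = 3.8000, reject H₀

Derivation:
df = n - 1 = 15
SE = s_d/√n = 3.6/√16 = 0.9000
t = d̄/SE = 3.42/0.9000 = 3.8000
Critical value: t_{0.05,15} = ±1.753
p-value ≈ 0.0017
Decision: reject H₀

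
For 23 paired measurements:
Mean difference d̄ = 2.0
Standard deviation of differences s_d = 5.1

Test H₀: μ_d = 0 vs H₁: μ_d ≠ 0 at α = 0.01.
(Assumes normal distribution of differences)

df = n - 1 = 22
SE = s_d/√n = 5.1/√23 = 1.0634
t = d̄/SE = 2.0/1.0634 = 1.8808
Critical value: t_{0.005,22} = ±2.819
p-value ≈ 0.0733
Decision: fail to reject H₀

Answer: t = 1.8808, fail to reject H₀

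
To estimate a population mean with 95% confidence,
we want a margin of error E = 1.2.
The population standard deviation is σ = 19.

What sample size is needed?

Answer: n = 964

Derivation:
z_0.025 = 1.960
n = (z×σ/E)² = (1.960×19/1.2)²
n = 963.0678
Round up: n = 964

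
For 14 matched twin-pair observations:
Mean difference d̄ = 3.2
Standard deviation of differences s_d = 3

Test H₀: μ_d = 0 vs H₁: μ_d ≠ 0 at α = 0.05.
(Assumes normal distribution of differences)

Answer: t = 3.9910, reject H₀

Derivation:
df = n - 1 = 13
SE = s_d/√n = 3/√14 = 0.8018
t = d̄/SE = 3.2/0.8018 = 3.9910
Critical value: t_{0.025,13} = ±2.160
p-value ≈ 0.0015
Decision: reject H₀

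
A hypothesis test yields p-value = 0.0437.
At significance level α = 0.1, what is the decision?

Compare p-value to α:
0.0437 < 0.1
Decision: reject H₀

Answer: reject H₀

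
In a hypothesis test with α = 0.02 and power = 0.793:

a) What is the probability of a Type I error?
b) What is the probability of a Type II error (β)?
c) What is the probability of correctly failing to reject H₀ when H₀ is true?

Answer: a) 0.02, b) 0.207, c) 0.98

Derivation:
a) Type I error probability = α = 0.02
b) Power = P(reject H₀ | H₁ true) = 1 - β = 0.793, so Type II error probability = β = 1 - Power = 0.207
c) P(fail to reject H₀ | H₀ true) = 1 - α = 0.98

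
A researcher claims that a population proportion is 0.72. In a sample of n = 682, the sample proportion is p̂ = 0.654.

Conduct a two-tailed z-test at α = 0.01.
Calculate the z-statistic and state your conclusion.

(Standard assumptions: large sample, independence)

Answer: z = -3.8388, reject H₀

Derivation:
H₀: p = 0.72, H₁: p ≠ 0.72
Standard error: SE = √(p₀(1-p₀)/n) = √(0.72×0.28/682) = 0.017193
z-statistic: z = (p̂ - p₀)/SE = (0.654 - 0.72)/0.017193 = -3.8388
Critical value: z_0.005 = ±2.576
p-value = 0.0001
Decision: reject H₀ at α = 0.01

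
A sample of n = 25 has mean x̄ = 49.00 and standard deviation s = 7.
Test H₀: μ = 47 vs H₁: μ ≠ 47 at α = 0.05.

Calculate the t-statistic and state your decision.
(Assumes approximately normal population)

df = n - 1 = 24
SE = s/√n = 7/√25 = 1.4000
t = (x̄ - μ₀)/SE = (49.00 - 47)/1.4000 = 1.4286
Critical value: t_{0.025,24} = ±2.064
p-value ≈ 0.1660
Decision: fail to reject H₀

Answer: t = 1.4286, fail to reject H₀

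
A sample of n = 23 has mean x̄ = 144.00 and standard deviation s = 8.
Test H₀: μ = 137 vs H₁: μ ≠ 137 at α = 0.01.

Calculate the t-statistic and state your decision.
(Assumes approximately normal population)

Answer: t = 4.1964, reject H₀

Derivation:
df = n - 1 = 22
SE = s/√n = 8/√23 = 1.6681
t = (x̄ - μ₀)/SE = (144.00 - 137)/1.6681 = 4.1964
Critical value: t_{0.005,22} = ±2.819
p-value ≈ 0.0004
Decision: reject H₀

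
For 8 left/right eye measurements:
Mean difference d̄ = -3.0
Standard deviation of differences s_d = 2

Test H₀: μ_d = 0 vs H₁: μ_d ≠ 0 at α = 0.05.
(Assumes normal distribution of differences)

df = n - 1 = 7
SE = s_d/√n = 2/√8 = 0.7071
t = d̄/SE = -3.0/0.7071 = -4.2427
Critical value: t_{0.025,7} = ±2.365
p-value ≈ 0.0038
Decision: reject H₀

Answer: t = -4.2427, reject H₀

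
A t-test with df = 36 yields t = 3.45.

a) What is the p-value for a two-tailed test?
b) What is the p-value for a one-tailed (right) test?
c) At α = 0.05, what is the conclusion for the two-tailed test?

Using t-distribution with df = 36:
a) Two-tailed: p = 2×P(T > 3.45) = 0.0014
b) One-tailed: p = P(T > 3.45) = 0.0007
c) 0.0014 < 0.05, reject H₀

Answer: a) 0.0014, b) 0.0007, c) reject H₀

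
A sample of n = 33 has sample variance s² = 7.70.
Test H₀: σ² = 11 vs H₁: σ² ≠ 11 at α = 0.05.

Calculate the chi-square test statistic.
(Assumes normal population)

Answer: χ² = 22.4000, fail to reject H₀

Derivation:
df = n - 1 = 32
χ² = (n-1)s²/σ₀² = 32×7.70/11 = 22.4000
Critical values: χ²_{0.975,32} = 18.291, χ²_{0.025,32} = 49.480
Rejection region: χ² < 18.291 or χ² > 49.480
Decision: fail to reject H₀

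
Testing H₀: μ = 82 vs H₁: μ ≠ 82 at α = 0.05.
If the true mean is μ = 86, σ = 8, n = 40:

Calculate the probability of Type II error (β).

Answer: β ≈ 0.1146

Derivation:
SE = σ/√n = 8/√40 = 1.2649
Critical values: μ₀ ± z_0.025×SE = 82 ± 1.960×1.2649
Acceptance region: (79.5208, 84.4792)
Under H₁ (μ = 86): z_high = (84.4792 - 86)/1.2649 = -1.2023, z_low = (79.5208 - 86)/1.2649 = -5.1223
β = P(not reject | H₁) = Φ(-1.2023) - Φ(-5.1223) ≈ 0.1146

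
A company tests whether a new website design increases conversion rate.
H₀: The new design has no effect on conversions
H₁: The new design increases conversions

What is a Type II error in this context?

Answer: Keeping the old design when the new one would have increased conversions

Derivation:
A Type I error (probability α) occurs when we reject a true H₀.
A Type II error (probability β) occurs when we fail to reject a false H₀.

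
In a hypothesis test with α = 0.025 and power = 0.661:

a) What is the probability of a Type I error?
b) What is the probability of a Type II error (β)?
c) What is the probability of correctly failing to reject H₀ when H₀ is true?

Answer: a) 0.025, b) 0.339, c) 0.975

Derivation:
a) Type I error probability = α = 0.025
b) Power = P(reject H₀ | H₁ true) = 1 - β = 0.661, so Type II error probability = β = 1 - Power = 0.339
c) P(fail to reject H₀ | H₀ true) = 1 - α = 0.975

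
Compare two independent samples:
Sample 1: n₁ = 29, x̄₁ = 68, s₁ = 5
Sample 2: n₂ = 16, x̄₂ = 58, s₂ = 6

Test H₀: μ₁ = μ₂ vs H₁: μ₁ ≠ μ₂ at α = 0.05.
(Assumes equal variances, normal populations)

Answer: t = 5.9798, reject H₀

Derivation:
Pooled variance: s²_p = [28×5² + 15×6²]/(43) = 28.8372
s_p = 5.3700
SE = s_p×√(1/n₁ + 1/n₂) = 5.3700×√(1/29 + 1/16) = 1.6723
t = (x̄₁ - x̄₂)/SE = (68 - 58)/1.6723 = 5.9798
df = 43, t-critical = ±2.017
Decision: reject H₀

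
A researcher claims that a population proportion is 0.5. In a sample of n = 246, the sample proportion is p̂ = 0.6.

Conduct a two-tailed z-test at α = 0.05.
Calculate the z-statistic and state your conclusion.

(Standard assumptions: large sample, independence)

Answer: z = 3.1369, reject H₀

Derivation:
H₀: p = 0.5, H₁: p ≠ 0.5
Standard error: SE = √(p₀(1-p₀)/n) = √(0.5×0.5/246) = 0.031879
z-statistic: z = (p̂ - p₀)/SE = (0.6 - 0.5)/0.031879 = 3.1369
Critical value: z_0.025 = ±1.960
p-value = 0.0017
Decision: reject H₀ at α = 0.05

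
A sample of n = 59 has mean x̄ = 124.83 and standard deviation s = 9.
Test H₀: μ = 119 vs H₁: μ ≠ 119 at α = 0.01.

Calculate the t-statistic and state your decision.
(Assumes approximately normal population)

Answer: t = 4.9757, reject H₀

Derivation:
df = n - 1 = 58
SE = s/√n = 9/√59 = 1.1717
t = (x̄ - μ₀)/SE = (124.83 - 119)/1.1717 = 4.9757
Critical value: t_{0.005,58} = ±2.663
p-value < 0.0001
Decision: reject H₀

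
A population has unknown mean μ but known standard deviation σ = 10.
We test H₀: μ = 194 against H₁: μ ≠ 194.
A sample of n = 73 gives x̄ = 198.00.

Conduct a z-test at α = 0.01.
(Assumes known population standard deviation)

Standard error: SE = σ/√n = 10/√73 = 1.1704
z-statistic: z = (x̄ - μ₀)/SE = (198.00 - 194)/1.1704 = 3.4176
Critical value: ±2.576
p-value = 0.0006
Decision: reject H₀

Answer: z = 3.4176, reject H₀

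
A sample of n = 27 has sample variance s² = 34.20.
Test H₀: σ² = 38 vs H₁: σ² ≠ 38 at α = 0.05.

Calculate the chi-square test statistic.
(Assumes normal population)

df = n - 1 = 26
χ² = (n-1)s²/σ₀² = 26×34.20/38 = 23.4000
Critical values: χ²_{0.975,26} = 13.844, χ²_{0.025,26} = 41.923
Rejection region: χ² < 13.844 or χ² > 41.923
Decision: fail to reject H₀

Answer: χ² = 23.4000, fail to reject H₀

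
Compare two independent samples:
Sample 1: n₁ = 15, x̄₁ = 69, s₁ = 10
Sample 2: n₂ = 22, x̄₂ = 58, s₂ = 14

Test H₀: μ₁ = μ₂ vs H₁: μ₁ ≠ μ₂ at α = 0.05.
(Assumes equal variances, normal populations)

Answer: t = 2.6168, reject H₀

Derivation:
Pooled variance: s²_p = [14×10² + 21×14²]/(35) = 157.6000
s_p = 12.5539
SE = s_p×√(1/n₁ + 1/n₂) = 12.5539×√(1/15 + 1/22) = 4.2036
t = (x̄₁ - x̄₂)/SE = (69 - 58)/4.2036 = 2.6168
df = 35, t-critical = ±2.030
Decision: reject H₀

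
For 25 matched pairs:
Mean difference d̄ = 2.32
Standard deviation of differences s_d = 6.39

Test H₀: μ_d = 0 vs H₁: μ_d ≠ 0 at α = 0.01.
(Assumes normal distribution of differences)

Answer: t = 1.8153, fail to reject H₀

Derivation:
df = n - 1 = 24
SE = s_d/√n = 6.39/√25 = 1.2780
t = d̄/SE = 2.32/1.2780 = 1.8153
Critical value: t_{0.005,24} = ±2.797
p-value ≈ 0.0820
Decision: fail to reject H₀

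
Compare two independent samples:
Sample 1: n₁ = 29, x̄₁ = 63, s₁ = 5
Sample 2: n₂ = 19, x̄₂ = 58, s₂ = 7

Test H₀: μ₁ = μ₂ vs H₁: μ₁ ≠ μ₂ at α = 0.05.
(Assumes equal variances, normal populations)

Pooled variance: s²_p = [28×5² + 18×7²]/(46) = 34.3913
s_p = 5.8644
SE = s_p×√(1/n₁ + 1/n₂) = 5.8644×√(1/29 + 1/19) = 1.7309
t = (x̄₁ - x̄₂)/SE = (63 - 58)/1.7309 = 2.8887
df = 46, t-critical = ±2.013
Decision: reject H₀

Answer: t = 2.8887, reject H₀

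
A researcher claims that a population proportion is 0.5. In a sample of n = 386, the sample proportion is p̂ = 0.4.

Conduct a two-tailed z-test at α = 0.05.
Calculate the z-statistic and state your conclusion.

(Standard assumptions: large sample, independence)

Answer: z = -3.9294, reject H₀

Derivation:
H₀: p = 0.5, H₁: p ≠ 0.5
Standard error: SE = √(p₀(1-p₀)/n) = √(0.5×0.5/386) = 0.025449
z-statistic: z = (p̂ - p₀)/SE = (0.4 - 0.5)/0.025449 = -3.9294
Critical value: z_0.025 = ±1.960
p-value = 0.0001
Decision: reject H₀ at α = 0.05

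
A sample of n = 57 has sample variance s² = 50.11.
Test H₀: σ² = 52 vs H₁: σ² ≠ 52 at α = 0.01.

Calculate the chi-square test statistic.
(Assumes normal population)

Answer: χ² = 53.9646, fail to reject H₀

Derivation:
df = n - 1 = 56
χ² = (n-1)s²/σ₀² = 56×50.11/52 = 53.9646
Critical values: χ²_{0.995,56} = 32.490, χ²_{0.005,56} = 86.994
Rejection region: χ² < 32.490 or χ² > 86.994
Decision: fail to reject H₀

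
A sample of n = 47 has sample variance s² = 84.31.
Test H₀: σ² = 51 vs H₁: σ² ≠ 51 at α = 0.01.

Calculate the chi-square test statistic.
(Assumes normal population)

df = n - 1 = 46
χ² = (n-1)s²/σ₀² = 46×84.31/51 = 76.0443
Critical values: χ²_{0.995,46} = 25.041, χ²_{0.005,46} = 74.437
Rejection region: χ² < 25.041 or χ² > 74.437
Decision: reject H₀

Answer: χ² = 76.0443, reject H₀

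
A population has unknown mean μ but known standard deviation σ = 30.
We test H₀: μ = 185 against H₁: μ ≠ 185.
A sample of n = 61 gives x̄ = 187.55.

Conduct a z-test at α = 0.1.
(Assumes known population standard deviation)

Standard error: SE = σ/√n = 30/√61 = 3.8411
z-statistic: z = (x̄ - μ₀)/SE = (187.55 - 185)/3.8411 = 0.6639
Critical value: ±1.645
p-value = 0.5068
Decision: fail to reject H₀

Answer: z = 0.6639, fail to reject H₀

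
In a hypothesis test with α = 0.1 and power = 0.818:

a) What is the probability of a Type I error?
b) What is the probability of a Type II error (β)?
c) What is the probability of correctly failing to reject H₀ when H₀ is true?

a) Type I error probability = α = 0.1
b) Power = P(reject H₀ | H₁ true) = 1 - β = 0.818, so Type II error probability = β = 1 - Power = 0.182
c) P(fail to reject H₀ | H₀ true) = 1 - α = 0.9

Answer: a) 0.1, b) 0.182, c) 0.9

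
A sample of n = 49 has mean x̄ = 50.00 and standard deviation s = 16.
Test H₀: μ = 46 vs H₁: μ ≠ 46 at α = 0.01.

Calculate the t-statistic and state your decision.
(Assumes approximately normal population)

df = n - 1 = 48
SE = s/√n = 16/√49 = 2.2857
t = (x̄ - μ₀)/SE = (50.00 - 46)/2.2857 = 1.7500
Critical value: t_{0.005,48} = ±2.682
p-value ≈ 0.0865
Decision: fail to reject H₀

Answer: t = 1.7500, fail to reject H₀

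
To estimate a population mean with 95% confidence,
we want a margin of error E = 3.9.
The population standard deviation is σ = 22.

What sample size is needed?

Answer: n = 123

Derivation:
z_0.025 = 1.960
n = (z×σ/E)² = (1.960×22/3.9)²
n = 122.2442
Round up: n = 123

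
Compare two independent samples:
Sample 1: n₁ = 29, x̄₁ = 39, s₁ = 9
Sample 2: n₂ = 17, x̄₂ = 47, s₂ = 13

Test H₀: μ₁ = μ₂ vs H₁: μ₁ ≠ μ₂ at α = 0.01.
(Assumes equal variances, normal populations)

Pooled variance: s²_p = [28×9² + 16×13²]/(44) = 113.0000
s_p = 10.6301
SE = s_p×√(1/n₁ + 1/n₂) = 10.6301×√(1/29 + 1/17) = 3.2471
t = (x̄₁ - x̄₂)/SE = (39 - 47)/3.2471 = -2.4637
df = 44, t-critical = ±2.692
Decision: fail to reject H₀

Answer: t = -2.4637, fail to reject H₀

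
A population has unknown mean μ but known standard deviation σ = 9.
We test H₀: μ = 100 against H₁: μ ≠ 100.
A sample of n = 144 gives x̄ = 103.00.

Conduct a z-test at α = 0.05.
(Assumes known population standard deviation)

Answer: z = 4.0000, reject H₀

Derivation:
Standard error: SE = σ/√n = 9/√144 = 0.7500
z-statistic: z = (x̄ - μ₀)/SE = (103.00 - 100)/0.7500 = 4.0000
Critical value: ±1.960
p-value = 0.0001
Decision: reject H₀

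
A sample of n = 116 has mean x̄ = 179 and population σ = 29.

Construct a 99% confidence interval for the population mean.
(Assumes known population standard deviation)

Answer: (172.0639, 185.9361)

Derivation:
Confidence level: 99%, α = 0.01
z_0.005 = 2.576
SE = σ/√n = 29/√116 = 2.6926
Margin of error = 2.576 × 2.6926 = 6.9361
CI: x̄ ± margin = 179 ± 6.9361
CI: (172.0639, 185.9361)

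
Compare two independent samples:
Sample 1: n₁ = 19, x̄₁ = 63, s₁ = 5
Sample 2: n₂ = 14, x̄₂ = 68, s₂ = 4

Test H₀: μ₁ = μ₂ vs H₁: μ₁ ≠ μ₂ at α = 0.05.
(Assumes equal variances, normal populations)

Answer: t = -3.0813, reject H₀

Derivation:
Pooled variance: s²_p = [18×5² + 13×4²]/(31) = 21.2258
s_p = 4.6071
SE = s_p×√(1/n₁ + 1/n₂) = 4.6071×√(1/19 + 1/14) = 1.6227
t = (x̄₁ - x̄₂)/SE = (63 - 68)/1.6227 = -3.0813
df = 31, t-critical = ±2.040
Decision: reject H₀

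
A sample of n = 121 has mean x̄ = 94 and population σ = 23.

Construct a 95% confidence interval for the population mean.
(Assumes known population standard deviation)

Answer: (89.9018, 98.0982)

Derivation:
Confidence level: 95%, α = 0.05
z_0.025 = 1.960
SE = σ/√n = 23/√121 = 2.0909
Margin of error = 1.960 × 2.0909 = 4.0982
CI: x̄ ± margin = 94 ± 4.0982
CI: (89.9018, 98.0982)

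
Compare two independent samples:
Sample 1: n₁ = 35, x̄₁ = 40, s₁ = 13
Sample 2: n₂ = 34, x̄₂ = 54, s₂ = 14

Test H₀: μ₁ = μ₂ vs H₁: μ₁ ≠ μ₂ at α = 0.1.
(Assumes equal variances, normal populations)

Answer: t = -4.3061, reject H₀

Derivation:
Pooled variance: s²_p = [34×13² + 33×14²]/(67) = 182.2985
s_p = 13.5018
SE = s_p×√(1/n₁ + 1/n₂) = 13.5018×√(1/35 + 1/34) = 3.2512
t = (x̄₁ - x̄₂)/SE = (40 - 54)/3.2512 = -4.3061
df = 67, t-critical = ±1.668
Decision: reject H₀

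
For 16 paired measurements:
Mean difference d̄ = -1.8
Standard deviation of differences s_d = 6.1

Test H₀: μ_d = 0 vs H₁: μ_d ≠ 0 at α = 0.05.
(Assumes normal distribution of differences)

Answer: t = -1.1803, fail to reject H₀

Derivation:
df = n - 1 = 15
SE = s_d/√n = 6.1/√16 = 1.5250
t = d̄/SE = -1.8/1.5250 = -1.1803
Critical value: t_{0.025,15} = ±2.131
p-value ≈ 0.2563
Decision: fail to reject H₀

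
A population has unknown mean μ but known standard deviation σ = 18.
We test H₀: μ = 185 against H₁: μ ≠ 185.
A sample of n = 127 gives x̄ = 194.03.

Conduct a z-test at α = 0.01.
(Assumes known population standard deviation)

Standard error: SE = σ/√n = 18/√127 = 1.5972
z-statistic: z = (x̄ - μ₀)/SE = (194.03 - 185)/1.5972 = 5.6536
Critical value: ±2.576
p-value < 0.0001
Decision: reject H₀

Answer: z = 5.6536, reject H₀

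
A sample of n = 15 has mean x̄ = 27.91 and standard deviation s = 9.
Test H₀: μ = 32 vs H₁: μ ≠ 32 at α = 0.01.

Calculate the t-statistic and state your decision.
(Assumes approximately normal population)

df = n - 1 = 14
SE = s/√n = 9/√15 = 2.3238
t = (x̄ - μ₀)/SE = (27.91 - 32)/2.3238 = -1.7600
Critical value: t_{0.005,14} = ±2.977
p-value ≈ 0.1002
Decision: fail to reject H₀

Answer: t = -1.7600, fail to reject H₀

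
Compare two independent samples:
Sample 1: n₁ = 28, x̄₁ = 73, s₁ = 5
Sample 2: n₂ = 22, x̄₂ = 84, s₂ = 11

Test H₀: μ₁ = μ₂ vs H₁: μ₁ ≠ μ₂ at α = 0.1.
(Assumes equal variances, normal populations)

Pooled variance: s²_p = [27×5² + 21×11²]/(48) = 67.0000
s_p = 8.1854
SE = s_p×√(1/n₁ + 1/n₂) = 8.1854×√(1/28 + 1/22) = 2.3320
t = (x̄₁ - x̄₂)/SE = (73 - 84)/2.3320 = -4.7170
df = 48, t-critical = ±1.677
Decision: reject H₀

Answer: t = -4.7170, reject H₀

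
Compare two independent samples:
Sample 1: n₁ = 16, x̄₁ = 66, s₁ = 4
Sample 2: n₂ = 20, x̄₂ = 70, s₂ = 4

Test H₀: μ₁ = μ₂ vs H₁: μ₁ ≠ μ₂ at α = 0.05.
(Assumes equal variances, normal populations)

Answer: t = -2.9815, reject H₀

Derivation:
Pooled variance: s²_p = [15×4² + 19×4²]/(34) = 16.0000
s_p = 4.0000
SE = s_p×√(1/n₁ + 1/n₂) = 4.0000×√(1/16 + 1/20) = 1.3416
t = (x̄₁ - x̄₂)/SE = (66 - 70)/1.3416 = -2.9815
df = 34, t-critical = ±2.032
Decision: reject H₀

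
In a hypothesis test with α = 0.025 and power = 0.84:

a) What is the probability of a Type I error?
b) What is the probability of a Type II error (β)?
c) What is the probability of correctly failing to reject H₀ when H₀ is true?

Answer: a) 0.025, b) 0.16, c) 0.975

Derivation:
a) Type I error probability = α = 0.025
b) Power = P(reject H₀ | H₁ true) = 1 - β = 0.84, so Type II error probability = β = 1 - Power = 0.16
c) P(fail to reject H₀ | H₀ true) = 1 - α = 0.975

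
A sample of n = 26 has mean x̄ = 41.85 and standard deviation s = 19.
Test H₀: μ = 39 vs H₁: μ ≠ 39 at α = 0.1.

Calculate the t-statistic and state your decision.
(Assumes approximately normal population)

df = n - 1 = 25
SE = s/√n = 19/√26 = 3.7262
t = (x̄ - μ₀)/SE = (41.85 - 39)/3.7262 = 0.7649
Critical value: t_{0.05,25} = ±1.708
p-value ≈ 0.4515
Decision: fail to reject H₀

Answer: t = 0.7649, fail to reject H₀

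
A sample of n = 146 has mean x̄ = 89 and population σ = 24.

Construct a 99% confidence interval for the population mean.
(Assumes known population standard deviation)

Answer: (83.8833, 94.1167)

Derivation:
Confidence level: 99%, α = 0.01
z_0.005 = 2.576
SE = σ/√n = 24/√146 = 1.9863
Margin of error = 2.576 × 1.9863 = 5.1167
CI: x̄ ± margin = 89 ± 5.1167
CI: (83.8833, 94.1167)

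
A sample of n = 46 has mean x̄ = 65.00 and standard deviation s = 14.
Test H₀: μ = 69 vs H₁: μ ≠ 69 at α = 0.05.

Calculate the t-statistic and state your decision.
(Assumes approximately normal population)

Answer: t = -1.9378, fail to reject H₀

Derivation:
df = n - 1 = 45
SE = s/√n = 14/√46 = 2.0642
t = (x̄ - μ₀)/SE = (65.00 - 69)/2.0642 = -1.9378
Critical value: t_{0.025,45} = ±2.014
p-value ≈ 0.0589
Decision: fail to reject H₀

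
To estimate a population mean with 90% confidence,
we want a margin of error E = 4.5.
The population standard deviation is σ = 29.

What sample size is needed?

z_0.05 = 1.645
n = (z×σ/E)² = (1.645×29/4.5)²
n = 112.3836
Round up: n = 113

Answer: n = 113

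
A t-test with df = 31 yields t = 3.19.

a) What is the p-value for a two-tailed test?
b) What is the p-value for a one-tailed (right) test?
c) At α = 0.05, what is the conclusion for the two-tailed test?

Using t-distribution with df = 31:
a) Two-tailed: p = 2×P(T > 3.19) = 0.0032
b) One-tailed: p = P(T > 3.19) = 0.0016
c) 0.0032 < 0.05, reject H₀

Answer: a) 0.0032, b) 0.0016, c) reject H₀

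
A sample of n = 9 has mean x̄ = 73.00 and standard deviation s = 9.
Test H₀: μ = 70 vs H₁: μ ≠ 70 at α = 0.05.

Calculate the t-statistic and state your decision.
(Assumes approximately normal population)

Answer: t = 1.0000, fail to reject H₀

Derivation:
df = n - 1 = 8
SE = s/√n = 9/√9 = 3.0000
t = (x̄ - μ₀)/SE = (73.00 - 70)/3.0000 = 1.0000
Critical value: t_{0.025,8} = ±2.306
p-value ≈ 0.3466
Decision: fail to reject H₀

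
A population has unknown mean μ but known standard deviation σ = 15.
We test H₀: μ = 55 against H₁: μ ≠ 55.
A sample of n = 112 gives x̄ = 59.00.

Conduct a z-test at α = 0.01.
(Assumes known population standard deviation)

Answer: z = 2.8221, reject H₀

Derivation:
Standard error: SE = σ/√n = 15/√112 = 1.4174
z-statistic: z = (x̄ - μ₀)/SE = (59.00 - 55)/1.4174 = 2.8221
Critical value: ±2.576
p-value = 0.0048
Decision: reject H₀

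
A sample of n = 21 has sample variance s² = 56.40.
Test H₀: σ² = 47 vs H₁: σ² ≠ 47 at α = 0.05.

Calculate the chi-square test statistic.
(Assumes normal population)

df = n - 1 = 20
χ² = (n-1)s²/σ₀² = 20×56.40/47 = 24.0000
Critical values: χ²_{0.975,20} = 9.591, χ²_{0.025,20} = 34.170
Rejection region: χ² < 9.591 or χ² > 34.170
Decision: fail to reject H₀

Answer: χ² = 24.0000, fail to reject H₀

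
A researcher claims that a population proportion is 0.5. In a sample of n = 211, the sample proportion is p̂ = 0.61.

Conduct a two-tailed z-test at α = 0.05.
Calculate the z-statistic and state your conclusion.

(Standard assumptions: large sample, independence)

Answer: z = 3.1957, reject H₀

Derivation:
H₀: p = 0.5, H₁: p ≠ 0.5
Standard error: SE = √(p₀(1-p₀)/n) = √(0.5×0.5/211) = 0.034421
z-statistic: z = (p̂ - p₀)/SE = (0.61 - 0.5)/0.034421 = 3.1957
Critical value: z_0.025 = ±1.960
p-value = 0.0014
Decision: reject H₀ at α = 0.05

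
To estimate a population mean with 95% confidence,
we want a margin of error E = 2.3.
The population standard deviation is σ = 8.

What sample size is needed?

z_0.025 = 1.960
n = (z×σ/E)² = (1.960×8/2.3)²
n = 46.4768
Round up: n = 47

Answer: n = 47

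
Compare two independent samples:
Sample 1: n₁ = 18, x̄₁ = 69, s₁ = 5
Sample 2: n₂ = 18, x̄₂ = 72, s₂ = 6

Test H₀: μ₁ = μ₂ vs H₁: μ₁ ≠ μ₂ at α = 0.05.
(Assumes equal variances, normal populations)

Pooled variance: s²_p = [17×5² + 17×6²]/(34) = 30.5000
s_p = 5.5227
SE = s_p×√(1/n₁ + 1/n₂) = 5.5227×√(1/18 + 1/18) = 1.8409
t = (x̄₁ - x̄₂)/SE = (69 - 72)/1.8409 = -1.6296
df = 34, t-critical = ±2.032
Decision: fail to reject H₀

Answer: t = -1.6296, fail to reject H₀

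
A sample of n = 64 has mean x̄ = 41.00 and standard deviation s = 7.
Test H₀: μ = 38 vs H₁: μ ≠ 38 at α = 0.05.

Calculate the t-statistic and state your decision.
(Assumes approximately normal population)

df = n - 1 = 63
SE = s/√n = 7/√64 = 0.8750
t = (x̄ - μ₀)/SE = (41.00 - 38)/0.8750 = 3.4286
Critical value: t_{0.025,63} = ±1.998
p-value ≈ 0.0011
Decision: reject H₀

Answer: t = 3.4286, reject H₀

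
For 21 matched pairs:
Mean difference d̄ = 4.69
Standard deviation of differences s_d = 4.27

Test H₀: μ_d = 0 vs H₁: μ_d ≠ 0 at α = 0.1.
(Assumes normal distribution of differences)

df = n - 1 = 20
SE = s_d/√n = 4.27/√21 = 0.9318
t = d̄/SE = 4.69/0.9318 = 5.0333
Critical value: t_{0.05,20} = ±1.725
p-value ≈ 0.0001
Decision: reject H₀

Answer: t = 5.0333, reject H₀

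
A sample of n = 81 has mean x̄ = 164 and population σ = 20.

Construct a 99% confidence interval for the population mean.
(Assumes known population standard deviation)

Confidence level: 99%, α = 0.01
z_0.005 = 2.576
SE = σ/√n = 20/√81 = 2.2222
Margin of error = 2.576 × 2.2222 = 5.7244
CI: x̄ ± margin = 164 ± 5.7244
CI: (158.2756, 169.7244)

Answer: (158.2756, 169.7244)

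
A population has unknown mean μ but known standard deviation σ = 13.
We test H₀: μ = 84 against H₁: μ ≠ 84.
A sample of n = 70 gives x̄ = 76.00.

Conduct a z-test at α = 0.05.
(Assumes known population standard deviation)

Standard error: SE = σ/√n = 13/√70 = 1.5538
z-statistic: z = (x̄ - μ₀)/SE = (76.00 - 84)/1.5538 = -5.1487
Critical value: ±1.960
p-value < 0.0001
Decision: reject H₀

Answer: z = -5.1487, reject H₀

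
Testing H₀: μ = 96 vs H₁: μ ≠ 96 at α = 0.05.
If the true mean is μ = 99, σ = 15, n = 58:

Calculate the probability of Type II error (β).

Answer: β ≈ 0.6686

Derivation:
SE = σ/√n = 15/√58 = 1.9696
Critical values: μ₀ ± z_0.025×SE = 96 ± 1.960×1.9696
Acceptance region: (92.1396, 99.8604)
Under H₁ (μ = 99): z_high = (99.8604 - 99)/1.9696 = 0.4368, z_low = (92.1396 - 99)/1.9696 = -3.4831
β = P(not reject | H₁) = Φ(0.4368) - Φ(-3.4831) ≈ 0.6686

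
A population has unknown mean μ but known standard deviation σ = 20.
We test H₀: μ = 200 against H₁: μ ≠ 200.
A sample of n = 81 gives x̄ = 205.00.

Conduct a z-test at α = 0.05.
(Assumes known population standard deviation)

Standard error: SE = σ/√n = 20/√81 = 2.2222
z-statistic: z = (x̄ - μ₀)/SE = (205.00 - 200)/2.2222 = 2.2500
Critical value: ±1.960
p-value = 0.0244
Decision: reject H₀

Answer: z = 2.2500, reject H₀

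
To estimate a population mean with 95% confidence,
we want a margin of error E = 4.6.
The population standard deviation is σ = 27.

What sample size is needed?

Answer: n = 133

Derivation:
z_0.025 = 1.960
n = (z×σ/E)² = (1.960×27/4.6)²
n = 132.3500
Round up: n = 133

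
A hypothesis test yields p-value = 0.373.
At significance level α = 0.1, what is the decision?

Compare p-value to α:
0.373 ≥ 0.1
Decision: fail to reject H₀

Answer: fail to reject H₀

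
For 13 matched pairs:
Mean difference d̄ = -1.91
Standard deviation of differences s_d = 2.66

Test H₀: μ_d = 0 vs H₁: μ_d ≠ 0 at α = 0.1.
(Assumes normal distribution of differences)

df = n - 1 = 12
SE = s_d/√n = 2.66/√13 = 0.7378
t = d̄/SE = -1.91/0.7378 = -2.5888
Critical value: t_{0.05,12} = ±1.782
p-value ≈ 0.0237
Decision: reject H₀

Answer: t = -2.5888, reject H₀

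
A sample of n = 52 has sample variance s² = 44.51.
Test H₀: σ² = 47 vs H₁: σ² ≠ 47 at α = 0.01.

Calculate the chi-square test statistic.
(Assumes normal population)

df = n - 1 = 51
χ² = (n-1)s²/σ₀² = 51×44.51/47 = 48.2981
Critical values: χ²_{0.995,51} = 28.735, χ²_{0.005,51} = 80.747
Rejection region: χ² < 28.735 or χ² > 80.747
Decision: fail to reject H₀

Answer: χ² = 48.2981, fail to reject H₀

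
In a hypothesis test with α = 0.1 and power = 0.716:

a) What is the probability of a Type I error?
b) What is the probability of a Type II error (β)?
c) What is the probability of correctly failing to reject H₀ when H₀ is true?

Answer: a) 0.1, b) 0.284, c) 0.9

Derivation:
a) Type I error probability = α = 0.1
b) Power = P(reject H₀ | H₁ true) = 1 - β = 0.716, so Type II error probability = β = 1 - Power = 0.284
c) P(fail to reject H₀ | H₀ true) = 1 - α = 0.9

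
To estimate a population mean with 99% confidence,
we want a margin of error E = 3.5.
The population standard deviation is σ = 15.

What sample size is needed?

Answer: n = 122

Derivation:
z_0.005 = 2.576
n = (z×σ/E)² = (2.576×15/3.5)²
n = 121.8816
Round up: n = 122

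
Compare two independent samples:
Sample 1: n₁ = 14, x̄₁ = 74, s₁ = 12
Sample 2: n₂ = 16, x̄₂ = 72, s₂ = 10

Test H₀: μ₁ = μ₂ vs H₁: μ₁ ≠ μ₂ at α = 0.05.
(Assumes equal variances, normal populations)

Pooled variance: s²_p = [13×12² + 15×10²]/(28) = 120.4286
s_p = 10.9740
SE = s_p×√(1/n₁ + 1/n₂) = 10.9740×√(1/14 + 1/16) = 4.0161
t = (x̄₁ - x̄₂)/SE = (74 - 72)/4.0161 = 0.4980
df = 28, t-critical = ±2.048
Decision: fail to reject H₀

Answer: t = 0.4980, fail to reject H₀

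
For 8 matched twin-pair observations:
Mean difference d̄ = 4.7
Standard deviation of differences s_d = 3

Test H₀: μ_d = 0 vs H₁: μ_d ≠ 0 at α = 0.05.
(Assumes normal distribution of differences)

Answer: t = 4.4310, reject H₀

Derivation:
df = n - 1 = 7
SE = s_d/√n = 3/√8 = 1.0607
t = d̄/SE = 4.7/1.0607 = 4.4310
Critical value: t_{0.025,7} = ±2.365
p-value ≈ 0.0030
Decision: reject H₀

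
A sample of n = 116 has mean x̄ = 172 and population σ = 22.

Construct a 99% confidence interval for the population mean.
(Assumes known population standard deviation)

Confidence level: 99%, α = 0.01
z_0.005 = 2.576
SE = σ/√n = 22/√116 = 2.0426
Margin of error = 2.576 × 2.0426 = 5.2617
CI: x̄ ± margin = 172 ± 5.2617
CI: (166.7383, 177.2617)

Answer: (166.7383, 177.2617)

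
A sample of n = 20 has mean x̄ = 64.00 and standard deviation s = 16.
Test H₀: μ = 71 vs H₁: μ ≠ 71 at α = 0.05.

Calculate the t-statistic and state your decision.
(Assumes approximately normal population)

Answer: t = -1.9566, fail to reject H₀

Derivation:
df = n - 1 = 19
SE = s/√n = 16/√20 = 3.5777
t = (x̄ - μ₀)/SE = (64.00 - 71)/3.5777 = -1.9566
Critical value: t_{0.025,19} = ±2.093
p-value ≈ 0.0653
Decision: fail to reject H₀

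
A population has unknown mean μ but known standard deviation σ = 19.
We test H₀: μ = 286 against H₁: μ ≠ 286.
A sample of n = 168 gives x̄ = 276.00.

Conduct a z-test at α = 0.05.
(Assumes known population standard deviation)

Answer: z = -6.8217, reject H₀

Derivation:
Standard error: SE = σ/√n = 19/√168 = 1.4659
z-statistic: z = (x̄ - μ₀)/SE = (276.00 - 286)/1.4659 = -6.8217
Critical value: ±1.960
p-value < 0.0001
Decision: reject H₀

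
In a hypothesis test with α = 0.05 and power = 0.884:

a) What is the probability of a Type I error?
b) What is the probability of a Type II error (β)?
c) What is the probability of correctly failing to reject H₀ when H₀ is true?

a) Type I error probability = α = 0.05
b) Power = P(reject H₀ | H₁ true) = 1 - β = 0.884, so Type II error probability = β = 1 - Power = 0.116
c) P(fail to reject H₀ | H₀ true) = 1 - α = 0.95

Answer: a) 0.05, b) 0.116, c) 0.95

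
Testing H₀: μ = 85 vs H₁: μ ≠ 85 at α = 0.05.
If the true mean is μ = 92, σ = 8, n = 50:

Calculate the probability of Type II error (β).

SE = σ/√n = 8/√50 = 1.1314
Critical values: μ₀ ± z_0.025×SE = 85 ± 1.960×1.1314
Acceptance region: (82.7825, 87.2175)
Under H₁ (μ = 92): z_high = (87.2175 - 92)/1.1314 = -4.2271, z_low = (82.7825 - 92)/1.1314 = -8.1470
β = P(not reject | H₁) = Φ(-4.2271) - Φ(-8.1470) ≈ 0.0000

Answer: β ≈ 0.0000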